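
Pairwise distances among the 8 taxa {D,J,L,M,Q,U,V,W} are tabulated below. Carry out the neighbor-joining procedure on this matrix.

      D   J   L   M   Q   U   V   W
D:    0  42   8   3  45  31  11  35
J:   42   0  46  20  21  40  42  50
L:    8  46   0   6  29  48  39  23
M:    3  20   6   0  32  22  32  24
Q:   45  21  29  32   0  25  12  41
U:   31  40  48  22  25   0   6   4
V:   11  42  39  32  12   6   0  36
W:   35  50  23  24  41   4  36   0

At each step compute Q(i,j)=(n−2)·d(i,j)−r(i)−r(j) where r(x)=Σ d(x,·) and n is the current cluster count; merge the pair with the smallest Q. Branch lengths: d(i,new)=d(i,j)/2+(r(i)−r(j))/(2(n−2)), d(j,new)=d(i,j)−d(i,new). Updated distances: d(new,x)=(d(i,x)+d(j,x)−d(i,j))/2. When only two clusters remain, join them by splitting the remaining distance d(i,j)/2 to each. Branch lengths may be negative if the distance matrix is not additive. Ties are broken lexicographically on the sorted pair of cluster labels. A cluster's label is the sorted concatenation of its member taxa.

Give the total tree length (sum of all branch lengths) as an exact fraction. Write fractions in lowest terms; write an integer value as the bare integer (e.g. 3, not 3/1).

2453/32

step 1: merge (U,W) at d=4, Q=-365; branch lengths U→-13/12, W→61/12; new cluster UW
  updated: d(D,UW)=31, d(J,UW)=43, d(L,UW)=67/2, d(M,UW)=21, d(Q,UW)=31, d(UW,V)=19
step 2: merge (J,Q) at d=21, Q=-279; branch lengths J→149/10, Q→61/10; new cluster JQ
  updated: d(D,JQ)=33, d(JQ,L)=27, d(JQ,M)=31/2, d(JQ,UW)=53/2, d(JQ,V)=33/2
step 3: merge (UW,V) at d=19, Q=-345/2; branch lengths UW→179/16, V→125/16; new cluster UVW
  updated: d(D,UVW)=23/2, d(JQ,UVW)=12, d(L,UVW)=107/4, d(M,UVW)=17
step 4: merge (JQ,UVW) at d=12, Q=-475/4; branch lengths JQ→75/8, UVW→21/8; new cluster JQUVW
  updated: d(D,JQUVW)=65/4, d(JQUVW,L)=167/8, d(JQUVW,M)=41/4
step 5: merge (D,L) at d=8, Q=-369/8; branch lengths D→67/32, L→189/32; new cluster DL
  updated: d(DL,JQUVW)=233/16, d(DL,M)=1/2
step 6: merge (DL,JQUVW) at d=233/16, Q=-405/16; branch lengths DL→77/32, JQUVW→389/32; new cluster DJLQUVW
  updated: d(DJLQUVW,M)=-61/32
step 7: merge (DJLQUVW,M) at d=-61/32; branch lengths DJLQUVW→-61/64, M→-61/64; new cluster DJLMQUVW
final tree: (((D:67/32,L:189/32):77/32,((J:149/10,Q:61/10):75/8,((U:-13/12,W:61/12):179/16,V:125/16):21/8):389/32):-61/64,M:-61/64)
total length: 2453/32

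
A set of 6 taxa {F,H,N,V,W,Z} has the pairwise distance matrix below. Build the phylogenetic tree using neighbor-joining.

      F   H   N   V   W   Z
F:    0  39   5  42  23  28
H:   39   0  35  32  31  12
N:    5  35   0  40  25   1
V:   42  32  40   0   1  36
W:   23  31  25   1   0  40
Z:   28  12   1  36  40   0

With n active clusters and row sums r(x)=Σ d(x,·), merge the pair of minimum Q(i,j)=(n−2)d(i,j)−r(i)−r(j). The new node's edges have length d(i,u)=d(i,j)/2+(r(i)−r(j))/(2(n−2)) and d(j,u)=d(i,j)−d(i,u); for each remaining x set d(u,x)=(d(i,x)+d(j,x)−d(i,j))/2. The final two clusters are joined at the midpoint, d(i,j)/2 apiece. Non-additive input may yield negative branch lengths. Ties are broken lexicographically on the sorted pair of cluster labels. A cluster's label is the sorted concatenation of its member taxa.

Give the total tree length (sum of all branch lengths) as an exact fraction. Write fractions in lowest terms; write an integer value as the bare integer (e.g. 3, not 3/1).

1. join V+W (d=1, Q=-267) ⇒ VW; edges |V|=35/8, |W|=-27/8
  updated: d(F,VW)=32, d(H,VW)=31, d(N,VW)=32, d(VW,Z)=75/2
2. join F+N (d=5, Q=-162) ⇒ FN; edges |F|=23/3, |N|=-8/3
  updated: d(FN,H)=69/2, d(FN,VW)=59/2, d(FN,Z)=12
3. join FN+VW (d=59/2, Q=-115) ⇒ FNVW; edges |FN|=37/4, |VW|=81/4
  updated: d(FNVW,H)=18, d(FNVW,Z)=10
4. join FNVW+H (d=18, Q=-40) ⇒ FHNVW; edges |FNVW|=8, |H|=10
  updated: d(FHNVW,Z)=2
5. join FHNVW+Z (d=2) ⇒ FHNVWZ; edges |FHNVW|=1, |Z|=1
final tree: ((((F:23/3,N:-8/3):37/4,(V:35/8,W:-27/8):81/4):8,H:10):1,Z:1)
total length: 111/2

111/2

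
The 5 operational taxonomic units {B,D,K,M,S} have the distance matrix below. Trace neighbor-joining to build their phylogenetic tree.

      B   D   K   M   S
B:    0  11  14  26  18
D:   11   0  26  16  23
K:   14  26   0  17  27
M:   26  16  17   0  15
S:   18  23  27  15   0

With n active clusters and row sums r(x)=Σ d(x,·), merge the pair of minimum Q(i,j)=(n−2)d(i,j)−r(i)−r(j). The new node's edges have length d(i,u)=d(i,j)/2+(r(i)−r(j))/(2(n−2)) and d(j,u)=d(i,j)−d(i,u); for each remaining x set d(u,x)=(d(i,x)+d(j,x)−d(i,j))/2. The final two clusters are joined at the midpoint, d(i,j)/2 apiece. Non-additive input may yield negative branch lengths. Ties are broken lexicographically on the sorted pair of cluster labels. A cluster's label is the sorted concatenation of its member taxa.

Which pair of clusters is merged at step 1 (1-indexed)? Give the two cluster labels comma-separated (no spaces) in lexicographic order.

B,D

iteration 1: select B,D (d=11, Q=-112); attach at lengths (13/3, 20/3); label the merged cluster BD
  updated: d(BD,K)=29/2, d(BD,M)=31/2, d(BD,S)=15
iteration 2: select BD,K (d=29/2, Q=-149/2); attach at lengths (31/8, 85/8); label the merged cluster BDK
  updated: d(BDK,M)=9, d(BDK,S)=55/4
iteration 3: select BDK,M (d=9, Q=-151/4); attach at lengths (31/8, 41/8); label the merged cluster BDKM
  updated: d(BDKM,S)=79/8
iteration 4: select BDKM,S (d=79/8); attach at lengths (79/16, 79/16); label the merged cluster BDKMS
final tree: ((((B:13/3,D:20/3):31/8,K:85/8):31/8,M:41/8):79/16,S:79/16)
total length: 355/8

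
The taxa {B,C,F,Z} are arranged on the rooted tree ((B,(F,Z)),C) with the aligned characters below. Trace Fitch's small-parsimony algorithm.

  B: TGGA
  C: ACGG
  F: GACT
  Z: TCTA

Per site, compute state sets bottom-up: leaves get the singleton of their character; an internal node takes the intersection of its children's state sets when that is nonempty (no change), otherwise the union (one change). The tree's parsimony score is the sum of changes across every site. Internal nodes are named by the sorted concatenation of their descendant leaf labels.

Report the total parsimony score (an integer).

8

FZ@0: {G} ∪ {T} = {G,T} (union, +1)
BFZ@0: {T} ∩ {G,T} = {T} (intersection, +0)
BCFZ@0: {T} ∪ {A} = {A,T} (union, +1)
FZ@1: {A} ∪ {C} = {A,C} (union, +1)
BFZ@1: {G} ∪ {A,C} = {A,C,G} (union, +1)
BCFZ@1: {A,C,G} ∩ {C} = {C} (intersection, +0)
FZ@2: {C} ∪ {T} = {C,T} (union, +1)
BFZ@2: {G} ∪ {C,T} = {C,G,T} (union, +1)
BCFZ@2: {C,G,T} ∩ {G} = {G} (intersection, +0)
FZ@3: {T} ∪ {A} = {A,T} (union, +1)
BFZ@3: {A} ∩ {A,T} = {A} (intersection, +0)
BCFZ@3: {A} ∪ {G} = {A,G} (union, +1)
per-site changes: [2, 2, 2, 2]; total = 8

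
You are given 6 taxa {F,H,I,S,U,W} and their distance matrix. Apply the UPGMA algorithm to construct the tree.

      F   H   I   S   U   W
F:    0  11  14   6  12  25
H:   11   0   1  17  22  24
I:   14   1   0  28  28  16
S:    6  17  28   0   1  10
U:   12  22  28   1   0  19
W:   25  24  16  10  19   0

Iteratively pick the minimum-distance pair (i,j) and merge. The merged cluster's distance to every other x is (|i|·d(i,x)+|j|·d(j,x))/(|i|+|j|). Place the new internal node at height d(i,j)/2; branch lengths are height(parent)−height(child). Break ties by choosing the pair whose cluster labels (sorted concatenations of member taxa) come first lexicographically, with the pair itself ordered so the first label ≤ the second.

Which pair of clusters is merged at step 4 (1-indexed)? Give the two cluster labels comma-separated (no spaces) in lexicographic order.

FSU,W

step 1: merge (H,I) at d=1; branch lengths H→1/2, I→1/2; new cluster HI
  updated: d(F,HI)=25/2, d(HI,S)=45/2, d(HI,U)=25, d(HI,W)=20
step 2: merge (S,U) at d=1; branch lengths S→1/2, U→1/2; new cluster SU
  updated: d(F,SU)=9, d(HI,SU)=95/4, d(SU,W)=29/2
step 3: merge (F,SU) at d=9; branch lengths F→9/2, SU→4; new cluster FSU
  updated: d(FSU,HI)=20, d(FSU,W)=18
step 4: merge (FSU,W) at d=18; branch lengths FSU→9/2, W→9; new cluster FSUW
  updated: d(FSUW,HI)=20
step 5: merge (FSUW,HI) at d=20; branch lengths FSUW→1, HI→19/2; new cluster FHISUW
final tree: (((F:9/2,(S:1/2,U:1/2):4):9/2,W:9):1,(H:1/2,I:1/2):19/2)
total length: 69/2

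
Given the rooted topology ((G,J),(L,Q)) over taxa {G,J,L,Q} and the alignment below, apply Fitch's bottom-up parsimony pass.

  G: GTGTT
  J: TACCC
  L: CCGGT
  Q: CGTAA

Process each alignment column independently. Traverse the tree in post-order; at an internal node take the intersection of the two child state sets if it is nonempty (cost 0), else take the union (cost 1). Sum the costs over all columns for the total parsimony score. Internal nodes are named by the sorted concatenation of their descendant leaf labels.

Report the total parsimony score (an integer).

12

GJ@0: {G} ∪ {T} = {G,T} (union, +1)
LQ@0: {C} ∩ {C} = {C} (intersection, +0)
GJLQ@0: {G,T} ∪ {C} = {C,G,T} (union, +1)
GJ@1: {T} ∪ {A} = {A,T} (union, +1)
LQ@1: {C} ∪ {G} = {C,G} (union, +1)
GJLQ@1: {A,T} ∪ {C,G} = {A,C,G,T} (union, +1)
GJ@2: {G} ∪ {C} = {C,G} (union, +1)
LQ@2: {G} ∪ {T} = {G,T} (union, +1)
GJLQ@2: {C,G} ∩ {G,T} = {G} (intersection, +0)
GJ@3: {T} ∪ {C} = {C,T} (union, +1)
LQ@3: {G} ∪ {A} = {A,G} (union, +1)
GJLQ@3: {C,T} ∪ {A,G} = {A,C,G,T} (union, +1)
GJ@4: {T} ∪ {C} = {C,T} (union, +1)
LQ@4: {T} ∪ {A} = {A,T} (union, +1)
GJLQ@4: {C,T} ∩ {A,T} = {T} (intersection, +0)
per-site changes: [2, 3, 2, 3, 2]; total = 12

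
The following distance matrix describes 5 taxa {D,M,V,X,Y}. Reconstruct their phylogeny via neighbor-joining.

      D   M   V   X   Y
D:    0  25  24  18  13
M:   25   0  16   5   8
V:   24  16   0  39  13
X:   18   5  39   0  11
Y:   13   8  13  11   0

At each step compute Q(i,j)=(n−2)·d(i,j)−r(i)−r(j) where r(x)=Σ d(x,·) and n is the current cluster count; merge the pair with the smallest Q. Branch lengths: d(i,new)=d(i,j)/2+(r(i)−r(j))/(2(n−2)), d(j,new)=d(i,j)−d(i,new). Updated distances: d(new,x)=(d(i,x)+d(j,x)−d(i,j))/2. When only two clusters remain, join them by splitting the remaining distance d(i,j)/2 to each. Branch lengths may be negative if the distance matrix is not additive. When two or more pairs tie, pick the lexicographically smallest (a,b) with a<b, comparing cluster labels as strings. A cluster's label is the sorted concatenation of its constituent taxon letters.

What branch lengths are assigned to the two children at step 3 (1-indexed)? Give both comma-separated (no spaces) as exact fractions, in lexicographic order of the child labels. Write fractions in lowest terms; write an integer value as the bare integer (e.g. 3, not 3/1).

2,8

step 1: merge (M,X) at d=5, Q=-112; branch lengths M→-2/3, X→17/3; new cluster MX
  updated: d(D,MX)=19, d(MX,V)=25, d(MX,Y)=7
step 2: merge (D,V) at d=24, Q=-70; branch lengths D→21/2, V→27/2; new cluster DV
  updated: d(DV,MX)=10, d(DV,Y)=1
step 3: merge (DV,MX) at d=10, Q=-18; branch lengths DV→2, MX→8; new cluster DMVX
  updated: d(DMVX,Y)=-1
step 4: merge (DMVX,Y) at d=-1; branch lengths DMVX→-1/2, Y→-1/2; new cluster DMVXY
final tree: (((D:21/2,V:27/2):2,(M:-2/3,X:17/3):8):-1/2,Y:-1/2)
total length: 38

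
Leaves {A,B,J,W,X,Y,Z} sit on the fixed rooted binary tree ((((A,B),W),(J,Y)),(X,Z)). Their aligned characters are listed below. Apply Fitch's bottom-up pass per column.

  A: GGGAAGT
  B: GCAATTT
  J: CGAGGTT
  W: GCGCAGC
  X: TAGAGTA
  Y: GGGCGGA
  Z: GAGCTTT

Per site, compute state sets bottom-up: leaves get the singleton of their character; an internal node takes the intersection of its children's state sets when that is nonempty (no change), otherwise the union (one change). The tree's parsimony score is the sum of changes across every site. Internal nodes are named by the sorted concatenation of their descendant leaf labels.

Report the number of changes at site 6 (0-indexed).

3

[col 0] AB: children A:{G}, B:{G} ∩→ {G}; cost 0
[col 0] ABW: children AB:{G}, W:{G} ∩→ {G}; cost 0
[col 0] JY: children J:{C}, Y:{G} ∪→ {C,G}; cost 1
[col 0] ABJWY: children ABW:{G}, JY:{C,G} ∩→ {G}; cost 0
[col 0] XZ: children X:{T}, Z:{G} ∪→ {G,T}; cost 1
[col 0] ABJWXYZ: children ABJWY:{G}, XZ:{G,T} ∩→ {G}; cost 0
[col 1] AB: children A:{G}, B:{C} ∪→ {C,G}; cost 1
[col 1] ABW: children AB:{C,G}, W:{C} ∩→ {C}; cost 0
[col 1] JY: children J:{G}, Y:{G} ∩→ {G}; cost 0
[col 1] ABJWY: children ABW:{C}, JY:{G} ∪→ {C,G}; cost 1
[col 1] XZ: children X:{A}, Z:{A} ∩→ {A}; cost 0
[col 1] ABJWXYZ: children ABJWY:{C,G}, XZ:{A} ∪→ {A,C,G}; cost 1
[col 2] AB: children A:{G}, B:{A} ∪→ {A,G}; cost 1
[col 2] ABW: children AB:{A,G}, W:{G} ∩→ {G}; cost 0
[col 2] JY: children J:{A}, Y:{G} ∪→ {A,G}; cost 1
[col 2] ABJWY: children ABW:{G}, JY:{A,G} ∩→ {G}; cost 0
[col 2] XZ: children X:{G}, Z:{G} ∩→ {G}; cost 0
[col 2] ABJWXYZ: children ABJWY:{G}, XZ:{G} ∩→ {G}; cost 0
[col 3] AB: children A:{A}, B:{A} ∩→ {A}; cost 0
[col 3] ABW: children AB:{A}, W:{C} ∪→ {A,C}; cost 1
[col 3] JY: children J:{G}, Y:{C} ∪→ {C,G}; cost 1
[col 3] ABJWY: children ABW:{A,C}, JY:{C,G} ∩→ {C}; cost 0
[col 3] XZ: children X:{A}, Z:{C} ∪→ {A,C}; cost 1
[col 3] ABJWXYZ: children ABJWY:{C}, XZ:{A,C} ∩→ {C}; cost 0
[col 4] AB: children A:{A}, B:{T} ∪→ {A,T}; cost 1
[col 4] ABW: children AB:{A,T}, W:{A} ∩→ {A}; cost 0
[col 4] JY: children J:{G}, Y:{G} ∩→ {G}; cost 0
[col 4] ABJWY: children ABW:{A}, JY:{G} ∪→ {A,G}; cost 1
[col 4] XZ: children X:{G}, Z:{T} ∪→ {G,T}; cost 1
[col 4] ABJWXYZ: children ABJWY:{A,G}, XZ:{G,T} ∩→ {G}; cost 0
[col 5] AB: children A:{G}, B:{T} ∪→ {G,T}; cost 1
[col 5] ABW: children AB:{G,T}, W:{G} ∩→ {G}; cost 0
[col 5] JY: children J:{T}, Y:{G} ∪→ {G,T}; cost 1
[col 5] ABJWY: children ABW:{G}, JY:{G,T} ∩→ {G}; cost 0
[col 5] XZ: children X:{T}, Z:{T} ∩→ {T}; cost 0
[col 5] ABJWXYZ: children ABJWY:{G}, XZ:{T} ∪→ {G,T}; cost 1
[col 6] AB: children A:{T}, B:{T} ∩→ {T}; cost 0
[col 6] ABW: children AB:{T}, W:{C} ∪→ {C,T}; cost 1
[col 6] JY: children J:{T}, Y:{A} ∪→ {A,T}; cost 1
[col 6] ABJWY: children ABW:{C,T}, JY:{A,T} ∩→ {T}; cost 0
[col 6] XZ: children X:{A}, Z:{T} ∪→ {A,T}; cost 1
[col 6] ABJWXYZ: children ABJWY:{T}, XZ:{A,T} ∩→ {T}; cost 0
per-site changes: [2, 3, 2, 3, 3, 3, 3]; total = 19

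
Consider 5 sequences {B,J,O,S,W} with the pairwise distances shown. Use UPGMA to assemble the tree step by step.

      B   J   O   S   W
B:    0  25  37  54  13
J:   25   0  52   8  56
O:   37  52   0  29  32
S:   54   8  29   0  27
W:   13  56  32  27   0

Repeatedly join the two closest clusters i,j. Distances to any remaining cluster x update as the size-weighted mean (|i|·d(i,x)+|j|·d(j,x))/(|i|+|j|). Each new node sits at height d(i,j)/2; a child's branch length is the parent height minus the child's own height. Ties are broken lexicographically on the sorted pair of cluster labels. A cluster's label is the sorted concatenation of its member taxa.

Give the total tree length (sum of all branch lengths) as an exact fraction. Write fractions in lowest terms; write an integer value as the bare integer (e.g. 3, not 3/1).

273/4

iteration 1: select J,S (d=8); attach at lengths (4, 4); label the merged cluster JS
  updated: d(B,JS)=79/2, d(JS,O)=81/2, d(JS,W)=83/2
iteration 2: select B,W (d=13); attach at lengths (13/2, 13/2); label the merged cluster BW
  updated: d(BW,JS)=81/2, d(BW,O)=69/2
iteration 3: select BW,O (d=69/2); attach at lengths (43/4, 69/4); label the merged cluster BOW
  updated: d(BOW,JS)=81/2
iteration 4: select BOW,JS (d=81/2); attach at lengths (3, 65/4); label the merged cluster BJOSW
final tree: (((B:13/2,W:13/2):43/4,O:69/4):3,(J:4,S:4):65/4)
total length: 273/4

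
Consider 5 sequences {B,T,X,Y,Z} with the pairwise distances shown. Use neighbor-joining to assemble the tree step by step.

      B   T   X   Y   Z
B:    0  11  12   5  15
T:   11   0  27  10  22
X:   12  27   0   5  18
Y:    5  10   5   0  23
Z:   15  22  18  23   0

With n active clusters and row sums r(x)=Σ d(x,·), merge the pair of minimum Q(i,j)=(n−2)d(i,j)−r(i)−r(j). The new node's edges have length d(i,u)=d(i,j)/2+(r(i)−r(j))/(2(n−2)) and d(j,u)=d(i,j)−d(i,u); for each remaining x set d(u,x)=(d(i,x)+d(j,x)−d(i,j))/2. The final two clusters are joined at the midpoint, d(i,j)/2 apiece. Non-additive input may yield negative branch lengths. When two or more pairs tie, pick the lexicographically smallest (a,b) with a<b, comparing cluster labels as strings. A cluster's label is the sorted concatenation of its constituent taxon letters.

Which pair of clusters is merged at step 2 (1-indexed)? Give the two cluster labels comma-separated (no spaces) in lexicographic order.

B,XY

step 1: merge (X,Y) at d=5, Q=-90; branch lengths X→17/3, Y→-2/3; new cluster XY
  updated: d(B,XY)=6, d(T,XY)=16, d(XY,Z)=18
step 2: merge (B,XY) at d=6, Q=-60; branch lengths B→1, XY→5; new cluster BXY
  updated: d(BXY,T)=21/2, d(BXY,Z)=27/2
step 3: merge (BXY,T) at d=21/2, Q=-46; branch lengths BXY→1, T→19/2; new cluster BTXY
  updated: d(BTXY,Z)=25/2
step 4: merge (BTXY,Z) at d=25/2; branch lengths BTXY→25/4, Z→25/4; new cluster BTXYZ
final tree: (((B:1,(X:17/3,Y:-2/3):5):1,T:19/2):25/4,Z:25/4)
total length: 34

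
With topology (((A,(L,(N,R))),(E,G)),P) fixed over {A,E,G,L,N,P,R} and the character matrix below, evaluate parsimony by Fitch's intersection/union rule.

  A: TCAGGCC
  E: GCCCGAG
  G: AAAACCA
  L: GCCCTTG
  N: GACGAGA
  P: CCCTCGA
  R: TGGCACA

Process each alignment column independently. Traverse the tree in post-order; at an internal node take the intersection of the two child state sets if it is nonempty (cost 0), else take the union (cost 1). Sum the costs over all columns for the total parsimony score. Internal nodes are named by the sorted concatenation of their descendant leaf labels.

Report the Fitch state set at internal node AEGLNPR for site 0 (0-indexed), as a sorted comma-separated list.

site 0, node NR: N={G} ∪ R={T} → {G,T} (+1)
site 0, node LNR: L={G} ∩ NR={G,T} → {G} (+0)
site 0, node ALNR: A={T} ∪ LNR={G} → {G,T} (+1)
site 0, node EG: E={G} ∪ G={A} → {A,G} (+1)
site 0, node AEGLNR: ALNR={G,T} ∩ EG={A,G} → {G} (+0)
site 0, node AEGLNPR: AEGLNR={G} ∪ P={C} → {C,G} (+1)
site 1, node NR: N={A} ∪ R={G} → {A,G} (+1)
site 1, node LNR: L={C} ∪ NR={A,G} → {A,C,G} (+1)
site 1, node ALNR: A={C} ∩ LNR={A,C,G} → {C} (+0)
site 1, node EG: E={C} ∪ G={A} → {A,C} (+1)
site 1, node AEGLNR: ALNR={C} ∩ EG={A,C} → {C} (+0)
site 1, node AEGLNPR: AEGLNR={C} ∩ P={C} → {C} (+0)
site 2, node NR: N={C} ∪ R={G} → {C,G} (+1)
site 2, node LNR: L={C} ∩ NR={C,G} → {C} (+0)
site 2, node ALNR: A={A} ∪ LNR={C} → {A,C} (+1)
site 2, node EG: E={C} ∪ G={A} → {A,C} (+1)
site 2, node AEGLNR: ALNR={A,C} ∩ EG={A,C} → {A,C} (+0)
site 2, node AEGLNPR: AEGLNR={A,C} ∩ P={C} → {C} (+0)
site 3, node NR: N={G} ∪ R={C} → {C,G} (+1)
site 3, node LNR: L={C} ∩ NR={C,G} → {C} (+0)
site 3, node ALNR: A={G} ∪ LNR={C} → {C,G} (+1)
site 3, node EG: E={C} ∪ G={A} → {A,C} (+1)
site 3, node AEGLNR: ALNR={C,G} ∩ EG={A,C} → {C} (+0)
site 3, node AEGLNPR: AEGLNR={C} ∪ P={T} → {C,T} (+1)
site 4, node NR: N={A} ∩ R={A} → {A} (+0)
site 4, node LNR: L={T} ∪ NR={A} → {A,T} (+1)
site 4, node ALNR: A={G} ∪ LNR={A,T} → {A,G,T} (+1)
site 4, node EG: E={G} ∪ G={C} → {C,G} (+1)
site 4, node AEGLNR: ALNR={A,G,T} ∩ EG={C,G} → {G} (+0)
site 4, node AEGLNPR: AEGLNR={G} ∪ P={C} → {C,G} (+1)
site 5, node NR: N={G} ∪ R={C} → {C,G} (+1)
site 5, node LNR: L={T} ∪ NR={C,G} → {C,G,T} (+1)
site 5, node ALNR: A={C} ∩ LNR={C,G,T} → {C} (+0)
site 5, node EG: E={A} ∪ G={C} → {A,C} (+1)
site 5, node AEGLNR: ALNR={C} ∩ EG={A,C} → {C} (+0)
site 5, node AEGLNPR: AEGLNR={C} ∪ P={G} → {C,G} (+1)
site 6, node NR: N={A} ∩ R={A} → {A} (+0)
site 6, node LNR: L={G} ∪ NR={A} → {A,G} (+1)
site 6, node ALNR: A={C} ∪ LNR={A,G} → {A,C,G} (+1)
site 6, node EG: E={G} ∪ G={A} → {A,G} (+1)
site 6, node AEGLNR: ALNR={A,C,G} ∩ EG={A,G} → {A,G} (+0)
site 6, node AEGLNPR: AEGLNR={A,G} ∩ P={A} → {A} (+0)
per-site changes: [4, 3, 3, 4, 4, 4, 3]; total = 25

C,G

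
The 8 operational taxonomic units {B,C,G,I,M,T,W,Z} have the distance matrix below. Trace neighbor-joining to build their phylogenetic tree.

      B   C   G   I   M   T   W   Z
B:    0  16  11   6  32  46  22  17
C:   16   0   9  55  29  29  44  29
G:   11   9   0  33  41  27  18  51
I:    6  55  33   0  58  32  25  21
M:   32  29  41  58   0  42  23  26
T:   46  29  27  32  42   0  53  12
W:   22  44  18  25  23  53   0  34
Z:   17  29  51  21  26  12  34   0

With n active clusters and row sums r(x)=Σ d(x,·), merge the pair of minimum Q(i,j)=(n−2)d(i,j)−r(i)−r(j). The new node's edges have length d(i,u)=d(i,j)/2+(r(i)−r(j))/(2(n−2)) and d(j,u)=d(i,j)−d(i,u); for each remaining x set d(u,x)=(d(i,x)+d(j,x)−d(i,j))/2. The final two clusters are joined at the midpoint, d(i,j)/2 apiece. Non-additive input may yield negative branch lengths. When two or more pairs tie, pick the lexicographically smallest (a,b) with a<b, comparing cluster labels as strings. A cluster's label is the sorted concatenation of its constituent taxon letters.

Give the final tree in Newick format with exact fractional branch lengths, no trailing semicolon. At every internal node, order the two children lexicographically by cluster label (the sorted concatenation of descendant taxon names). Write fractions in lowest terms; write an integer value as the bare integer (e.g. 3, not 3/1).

iteration 1: select T,Z (d=12, Q=-359); attach at lengths (41/4, 7/4); label the merged cluster TZ
  updated: d(B,TZ)=51/2, d(C,TZ)=23, d(G,TZ)=33, d(I,TZ)=41/2, d(M,TZ)=28, d(TZ,W)=75/2
iteration 2: select B,I (d=6, Q=-280); attach at lengths (-11/2, 23/2); label the merged cluster BI
  updated: d(BI,C)=65/2, d(BI,G)=19, d(BI,M)=42, d(BI,TZ)=20, d(BI,W)=41/2
iteration 3: select C,G (d=9, Q=-443/2); attach at lengths (107/16, 37/16); label the merged cluster CG
  updated: d(BI,CG)=85/4, d(CG,M)=61/2, d(CG,TZ)=47/2, d(CG,W)=53/2
iteration 4: select M,W (d=23, Q=-162); attach at lengths (85/6, 53/6); label the merged cluster MW
  updated: d(BI,MW)=79/4, d(CG,MW)=17, d(MW,TZ)=85/4
iteration 5: select BI,TZ (d=20, Q=-343/4); attach at lengths (145/16, 175/16); label the merged cluster BITZ
  updated: d(BITZ,CG)=99/8, d(BITZ,MW)=21/2
iteration 6: select BITZ,CG (d=99/8, Q=-319/8); attach at lengths (47/16, 151/16); label the merged cluster BCGITZ
  updated: d(BCGITZ,MW)=121/16
iteration 7: select BCGITZ,MW (d=121/16); attach at lengths (121/32, 121/32); label the merged cluster BCGIMTWZ
final tree: ((((B:-11/2,I:23/2):145/16,(T:41/4,Z:7/4):175/16):47/16,(C:107/16,G:37/16):151/16):121/32,(M:85/6,W:53/6):121/32)
total length: 1439/16

((((B:-11/2,I:23/2):145/16,(T:41/4,Z:7/4):175/16):47/16,(C:107/16,G:37/16):151/16):121/32,(M:85/6,W:53/6):121/32)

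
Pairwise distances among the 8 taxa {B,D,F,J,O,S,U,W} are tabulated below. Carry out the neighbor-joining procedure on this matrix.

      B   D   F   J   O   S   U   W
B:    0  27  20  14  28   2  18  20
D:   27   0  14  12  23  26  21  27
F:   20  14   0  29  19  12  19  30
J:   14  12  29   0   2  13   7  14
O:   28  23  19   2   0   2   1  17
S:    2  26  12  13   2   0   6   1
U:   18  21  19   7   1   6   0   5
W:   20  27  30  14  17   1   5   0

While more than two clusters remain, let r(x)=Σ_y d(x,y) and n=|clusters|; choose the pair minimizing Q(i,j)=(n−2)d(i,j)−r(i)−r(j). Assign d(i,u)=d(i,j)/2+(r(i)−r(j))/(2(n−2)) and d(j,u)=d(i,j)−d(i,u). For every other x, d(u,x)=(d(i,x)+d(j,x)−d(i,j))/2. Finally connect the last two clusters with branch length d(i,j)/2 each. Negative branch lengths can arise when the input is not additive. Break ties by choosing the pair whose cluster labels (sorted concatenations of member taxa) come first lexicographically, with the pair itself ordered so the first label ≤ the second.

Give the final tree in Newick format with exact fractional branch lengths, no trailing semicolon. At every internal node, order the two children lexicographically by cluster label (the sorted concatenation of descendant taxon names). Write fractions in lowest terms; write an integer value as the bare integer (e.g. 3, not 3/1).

(((((B:29/4,S:-21/4):125/32,W:179/32):91/32,(D:91/12,F:77/12):313/32):51/32,(J:37/24,O:11/24):89/32):7/64,U:7/64)

1. join D+F (d=14, Q=-209) ⇒ DF; edges |D|=91/12, |F|=77/12
  updated: d(B,DF)=33/2, d(DF,J)=27/2, d(DF,O)=14, d(DF,S)=12, d(DF,U)=13, d(DF,W)=43/2
2. join B+S (d=2, Q=-249/2) ⇒ BS; edges |B|=29/4, |S|=-21/4
  updated: d(BS,DF)=53/4, d(BS,J)=25/2, d(BS,O)=14, d(BS,U)=11, d(BS,W)=19/2
3. join BS+W (d=19/2, Q=-357/4) ⇒ BSW; edges |BS|=125/32, |W|=179/32
  updated: d(BSW,DF)=101/8, d(BSW,J)=17/2, d(BSW,O)=43/4, d(BSW,U)=13/4
4. join J+O (d=2, Q=-211/4) ⇒ JO; edges |J|=37/24, |O|=11/24
  updated: d(BSW,JO)=69/8, d(DF,JO)=51/4, d(JO,U)=3
5. join BSW+DF (d=101/8, Q=-301/8) ⇒ BDFSW; edges |BSW|=91/32, |DF|=313/32
  updated: d(BDFSW,JO)=35/8, d(BDFSW,U)=29/16
6. join BDFSW+JO (d=35/8, Q=-147/16) ⇒ BDFJOSW; edges |BDFSW|=51/32, |JO|=89/32
  updated: d(BDFJOSW,U)=7/32
7. join BDFJOSW+U (d=7/32) ⇒ BDFJOSUW; edges |BDFJOSW|=7/64, |U|=7/64
final tree: (((((B:29/4,S:-21/4):125/32,W:179/32):91/32,(D:91/12,F:77/12):313/32):51/32,(J:37/24,O:11/24):89/32):7/64,U:7/64)
total length: 1431/32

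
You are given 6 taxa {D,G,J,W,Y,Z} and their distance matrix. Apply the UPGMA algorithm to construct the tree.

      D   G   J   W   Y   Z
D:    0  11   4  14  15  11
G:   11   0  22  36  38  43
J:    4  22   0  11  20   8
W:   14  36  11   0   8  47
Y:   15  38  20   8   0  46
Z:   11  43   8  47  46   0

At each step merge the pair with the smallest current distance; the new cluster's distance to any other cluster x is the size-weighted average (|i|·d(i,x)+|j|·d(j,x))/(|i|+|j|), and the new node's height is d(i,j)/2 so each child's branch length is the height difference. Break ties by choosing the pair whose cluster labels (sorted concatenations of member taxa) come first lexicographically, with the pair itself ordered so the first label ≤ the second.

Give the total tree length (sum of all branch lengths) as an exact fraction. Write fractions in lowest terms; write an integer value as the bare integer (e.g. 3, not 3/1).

1243/24

step 1: merge (D,J) at d=4; branch lengths D→2, J→2; new cluster DJ
  updated: d(DJ,G)=33/2, d(DJ,W)=25/2, d(DJ,Y)=35/2, d(DJ,Z)=19/2
step 2: merge (W,Y) at d=8; branch lengths W→4, Y→4; new cluster WY
  updated: d(DJ,WY)=15, d(G,WY)=37, d(WY,Z)=93/2
step 3: merge (DJ,Z) at d=19/2; branch lengths DJ→11/4, Z→19/4; new cluster DJZ
  updated: d(DJZ,G)=76/3, d(DJZ,WY)=51/2
step 4: merge (DJZ,G) at d=76/3; branch lengths DJZ→95/12, G→38/3; new cluster DGJZ
  updated: d(DGJZ,WY)=227/8
step 5: merge (DGJZ,WY) at d=227/8; branch lengths DGJZ→73/48, WY→163/16; new cluster DGJWYZ
final tree: ((((D:2,J:2):11/4,Z:19/4):95/12,G:38/3):73/48,(W:4,Y:4):163/16)
total length: 1243/24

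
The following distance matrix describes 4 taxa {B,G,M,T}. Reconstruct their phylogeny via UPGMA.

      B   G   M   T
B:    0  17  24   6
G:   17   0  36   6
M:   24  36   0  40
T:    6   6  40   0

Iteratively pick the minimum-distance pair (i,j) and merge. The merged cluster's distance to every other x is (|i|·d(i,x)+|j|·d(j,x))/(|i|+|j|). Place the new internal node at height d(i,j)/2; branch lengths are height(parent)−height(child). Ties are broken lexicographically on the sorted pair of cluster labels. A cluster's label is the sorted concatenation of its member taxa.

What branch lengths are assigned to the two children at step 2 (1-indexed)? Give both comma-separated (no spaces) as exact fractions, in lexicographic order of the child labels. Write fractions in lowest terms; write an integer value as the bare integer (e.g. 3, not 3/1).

11/4,23/4

step 1: merge (B,T) at d=6; branch lengths B→3, T→3; new cluster BT
  updated: d(BT,G)=23/2, d(BT,M)=32
step 2: merge (BT,G) at d=23/2; branch lengths BT→11/4, G→23/4; new cluster BGT
  updated: d(BGT,M)=100/3
step 3: merge (BGT,M) at d=100/3; branch lengths BGT→131/12, M→50/3; new cluster BGMT
final tree: (((B:3,T:3):11/4,G:23/4):131/12,M:50/3)
total length: 505/12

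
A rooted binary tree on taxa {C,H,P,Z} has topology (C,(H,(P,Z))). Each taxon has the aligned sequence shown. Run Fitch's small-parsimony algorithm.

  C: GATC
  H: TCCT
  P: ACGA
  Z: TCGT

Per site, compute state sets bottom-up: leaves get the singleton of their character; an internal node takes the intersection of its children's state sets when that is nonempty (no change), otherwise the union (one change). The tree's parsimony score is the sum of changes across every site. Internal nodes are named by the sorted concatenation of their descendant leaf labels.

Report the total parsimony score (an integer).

7

site 0, node PZ: P={A} ∪ Z={T} → {A,T} (+1)
site 0, node HPZ: H={T} ∩ PZ={A,T} → {T} (+0)
site 0, node CHPZ: C={G} ∪ HPZ={T} → {G,T} (+1)
site 1, node PZ: P={C} ∩ Z={C} → {C} (+0)
site 1, node HPZ: H={C} ∩ PZ={C} → {C} (+0)
site 1, node CHPZ: C={A} ∪ HPZ={C} → {A,C} (+1)
site 2, node PZ: P={G} ∩ Z={G} → {G} (+0)
site 2, node HPZ: H={C} ∪ PZ={G} → {C,G} (+1)
site 2, node CHPZ: C={T} ∪ HPZ={C,G} → {C,G,T} (+1)
site 3, node PZ: P={A} ∪ Z={T} → {A,T} (+1)
site 3, node HPZ: H={T} ∩ PZ={A,T} → {T} (+0)
site 3, node CHPZ: C={C} ∪ HPZ={T} → {C,T} (+1)
per-site changes: [2, 1, 2, 2]; total = 7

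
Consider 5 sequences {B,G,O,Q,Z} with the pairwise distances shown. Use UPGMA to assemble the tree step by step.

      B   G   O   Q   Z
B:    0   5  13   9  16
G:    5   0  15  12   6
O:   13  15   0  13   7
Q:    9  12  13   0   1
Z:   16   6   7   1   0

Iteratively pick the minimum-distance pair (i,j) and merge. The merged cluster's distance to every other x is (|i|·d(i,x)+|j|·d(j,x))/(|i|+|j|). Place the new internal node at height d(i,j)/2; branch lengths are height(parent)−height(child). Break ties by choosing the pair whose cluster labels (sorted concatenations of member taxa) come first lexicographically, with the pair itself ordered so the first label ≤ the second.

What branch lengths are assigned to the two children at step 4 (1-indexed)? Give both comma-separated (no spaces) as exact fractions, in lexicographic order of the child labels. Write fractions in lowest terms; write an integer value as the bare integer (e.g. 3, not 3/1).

41/12,11/12

1. join Q+Z (d=1) ⇒ QZ; edges |Q|=1/2, |Z|=1/2
  updated: d(B,QZ)=25/2, d(G,QZ)=9, d(O,QZ)=10
2. join B+G (d=5) ⇒ BG; edges |B|=5/2, |G|=5/2
  updated: d(BG,O)=14, d(BG,QZ)=43/4
3. join O+QZ (d=10) ⇒ OQZ; edges |O|=5, |QZ|=9/2
  updated: d(BG,OQZ)=71/6
4. join BG+OQZ (d=71/6) ⇒ BGOQZ; edges |BG|=41/12, |OQZ|=11/12
final tree: ((B:5/2,G:5/2):41/12,(O:5,(Q:1/2,Z:1/2):9/2):11/12)
total length: 119/6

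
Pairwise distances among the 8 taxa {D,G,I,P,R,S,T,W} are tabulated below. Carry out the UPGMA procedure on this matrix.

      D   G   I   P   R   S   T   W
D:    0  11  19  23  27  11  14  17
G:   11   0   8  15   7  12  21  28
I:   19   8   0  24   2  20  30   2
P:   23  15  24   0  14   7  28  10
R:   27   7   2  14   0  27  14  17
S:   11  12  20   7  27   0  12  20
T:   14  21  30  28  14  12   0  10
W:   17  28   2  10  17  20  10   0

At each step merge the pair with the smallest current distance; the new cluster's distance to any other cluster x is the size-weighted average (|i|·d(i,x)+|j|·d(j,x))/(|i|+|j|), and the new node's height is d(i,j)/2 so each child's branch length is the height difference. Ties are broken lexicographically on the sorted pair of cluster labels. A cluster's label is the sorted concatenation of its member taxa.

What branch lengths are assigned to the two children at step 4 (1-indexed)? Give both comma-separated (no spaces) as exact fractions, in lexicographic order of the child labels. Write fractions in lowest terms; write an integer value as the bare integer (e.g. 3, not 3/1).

iteration 1: select I,R (d=2); attach at lengths (1, 1); label the merged cluster IR
  updated: d(D,IR)=23, d(G,IR)=15/2, d(IR,P)=19, d(IR,S)=47/2, d(IR,T)=22, d(IR,W)=19/2
iteration 2: select P,S (d=7); attach at lengths (7/2, 7/2); label the merged cluster PS
  updated: d(D,PS)=17, d(G,PS)=27/2, d(IR,PS)=85/4, d(PS,T)=20, d(PS,W)=15
iteration 3: select G,IR (d=15/2); attach at lengths (15/4, 11/4); label the merged cluster GIR
  updated: d(D,GIR)=19, d(GIR,PS)=56/3, d(GIR,T)=65/3, d(GIR,W)=47/3
iteration 4: select T,W (d=10); attach at lengths (5, 5); label the merged cluster TW
  updated: d(D,TW)=31/2, d(GIR,TW)=56/3, d(PS,TW)=35/2
iteration 5: select D,TW (d=31/2); attach at lengths (31/4, 11/4); label the merged cluster DTW
  updated: d(DTW,GIR)=169/9, d(DTW,PS)=52/3
iteration 6: select DTW,PS (d=52/3); attach at lengths (11/12, 31/6); label the merged cluster DPSTW
  updated: d(DPSTW,GIR)=281/15
iteration 7: select DPSTW,GIR (d=281/15); attach at lengths (7/10, 337/60); label the merged cluster DGIPRSTW
final tree: (((D:31/4,(T:5,W:5):11/4):11/12,(P:7/2,S:7/2):31/6):7/10,(G:15/4,(I:1,R:1):11/4):337/60)
total length: 242/5

5,5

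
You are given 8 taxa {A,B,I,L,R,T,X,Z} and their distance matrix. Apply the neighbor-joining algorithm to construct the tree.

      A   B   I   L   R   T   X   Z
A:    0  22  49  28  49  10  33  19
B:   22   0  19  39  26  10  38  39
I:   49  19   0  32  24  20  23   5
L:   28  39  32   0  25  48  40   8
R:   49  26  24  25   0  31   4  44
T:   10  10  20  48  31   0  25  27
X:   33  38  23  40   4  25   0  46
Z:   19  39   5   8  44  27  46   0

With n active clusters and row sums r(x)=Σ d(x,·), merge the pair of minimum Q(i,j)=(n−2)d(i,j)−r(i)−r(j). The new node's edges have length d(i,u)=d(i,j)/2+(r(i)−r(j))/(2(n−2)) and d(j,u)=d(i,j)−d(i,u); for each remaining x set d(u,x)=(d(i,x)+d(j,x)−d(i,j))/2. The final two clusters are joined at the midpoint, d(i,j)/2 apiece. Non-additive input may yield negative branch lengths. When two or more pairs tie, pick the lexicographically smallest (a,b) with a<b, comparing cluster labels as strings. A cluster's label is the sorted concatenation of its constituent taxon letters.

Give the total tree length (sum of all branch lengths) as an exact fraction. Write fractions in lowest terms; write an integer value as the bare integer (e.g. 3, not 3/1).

1213/16

iteration 1: select R,X (d=4, Q=-388); attach at lengths (3/2, 5/2); label the merged cluster RX
  updated: d(A,RX)=39, d(B,RX)=30, d(I,RX)=43/2, d(L,RX)=61/2, d(RX,T)=26, d(RX,Z)=43
iteration 2: select L,Z (d=8, Q=-573/2); attach at lengths (169/20, -9/20); label the merged cluster LZ
  updated: d(A,LZ)=39/2, d(B,LZ)=35, d(I,LZ)=29/2, d(LZ,RX)=131/4, d(LZ,T)=67/2
iteration 3: select I,LZ (d=29/2, Q=-805/4); attach at lengths (187/32, 277/32); label the merged cluster ILZ
  updated: d(A,ILZ)=27, d(B,ILZ)=79/4, d(ILZ,RX)=159/8, d(ILZ,T)=39/2
iteration 4: select ILZ,RX (d=159/8, Q=-1131/8); attach at lengths (247/48, 707/48); label the merged cluster ILRXZ
  updated: d(A,ILRXZ)=369/16, d(B,ILRXZ)=239/16, d(ILRXZ,T)=205/16
iteration 5: select A,T (d=10, Q=-543/8); attach at lengths (169/16, -9/16); label the merged cluster AT
  updated: d(AT,B)=11, d(AT,ILRXZ)=207/16
iteration 6: select AT,B (d=11, Q=-311/8); attach at lengths (9/2, 13/2); label the merged cluster ABT
  updated: d(ABT,ILRXZ)=135/16
iteration 7: select ABT,ILRXZ (d=135/16); attach at lengths (135/32, 135/32); label the merged cluster ABILRTXZ
final tree: (((A:169/16,T:-9/16):9/2,B:13/2):135/32,((I:187/32,(L:169/20,Z:-9/20):277/32):247/48,(R:3/2,X:5/2):707/48):135/32)
total length: 1213/16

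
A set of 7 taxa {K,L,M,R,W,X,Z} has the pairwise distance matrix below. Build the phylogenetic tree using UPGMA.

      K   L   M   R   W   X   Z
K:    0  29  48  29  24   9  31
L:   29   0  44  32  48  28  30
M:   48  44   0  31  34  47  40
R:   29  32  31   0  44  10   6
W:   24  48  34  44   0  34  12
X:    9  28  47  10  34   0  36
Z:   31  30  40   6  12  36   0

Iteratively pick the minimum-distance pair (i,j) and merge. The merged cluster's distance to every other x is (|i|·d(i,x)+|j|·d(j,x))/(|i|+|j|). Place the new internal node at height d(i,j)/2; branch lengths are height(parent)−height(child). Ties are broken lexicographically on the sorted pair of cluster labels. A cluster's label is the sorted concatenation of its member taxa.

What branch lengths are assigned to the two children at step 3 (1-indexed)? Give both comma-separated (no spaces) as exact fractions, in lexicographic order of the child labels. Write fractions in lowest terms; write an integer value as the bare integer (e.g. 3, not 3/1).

35/4,41/4

iteration 1: select R,Z (d=6); attach at lengths (3, 3); label the merged cluster RZ
  updated: d(K,RZ)=30, d(L,RZ)=31, d(M,RZ)=71/2, d(RZ,W)=28, d(RZ,X)=23
iteration 2: select K,X (d=9); attach at lengths (9/2, 9/2); label the merged cluster KX
  updated: d(KX,L)=57/2, d(KX,M)=95/2, d(KX,RZ)=53/2, d(KX,W)=29
iteration 3: select KX,RZ (d=53/2); attach at lengths (35/4, 41/4); label the merged cluster KRXZ
  updated: d(KRXZ,L)=119/4, d(KRXZ,M)=83/2, d(KRXZ,W)=57/2
iteration 4: select KRXZ,W (d=57/2); attach at lengths (1, 57/4); label the merged cluster KRWXZ
  updated: d(KRWXZ,L)=167/5, d(KRWXZ,M)=40
iteration 5: select KRWXZ,L (d=167/5); attach at lengths (49/20, 167/10); label the merged cluster KLRWXZ
  updated: d(KLRWXZ,M)=122/3
iteration 6: select KLRWXZ,M (d=122/3); attach at lengths (109/30, 61/3); label the merged cluster KLMRWXZ
final tree: (((((K:9/2,X:9/2):35/4,(R:3,Z:3):41/4):1,W:57/4):49/20,L:167/10):109/30,M:61/3)
total length: 2771/30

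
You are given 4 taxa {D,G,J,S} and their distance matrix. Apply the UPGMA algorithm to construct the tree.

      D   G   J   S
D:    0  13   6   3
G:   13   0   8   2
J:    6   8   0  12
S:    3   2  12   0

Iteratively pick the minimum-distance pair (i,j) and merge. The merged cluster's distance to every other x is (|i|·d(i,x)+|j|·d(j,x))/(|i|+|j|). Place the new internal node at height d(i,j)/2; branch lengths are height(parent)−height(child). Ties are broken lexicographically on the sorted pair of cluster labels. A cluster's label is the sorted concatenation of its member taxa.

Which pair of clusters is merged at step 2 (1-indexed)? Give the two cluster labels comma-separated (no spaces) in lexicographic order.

D,J

iteration 1: select G,S (d=2); attach at lengths (1, 1); label the merged cluster GS
  updated: d(D,GS)=8, d(GS,J)=10
iteration 2: select D,J (d=6); attach at lengths (3, 3); label the merged cluster DJ
  updated: d(DJ,GS)=9
iteration 3: select DJ,GS (d=9); attach at lengths (3/2, 7/2); label the merged cluster DGJS
final tree: ((D:3,J:3):3/2,(G:1,S:1):7/2)
total length: 13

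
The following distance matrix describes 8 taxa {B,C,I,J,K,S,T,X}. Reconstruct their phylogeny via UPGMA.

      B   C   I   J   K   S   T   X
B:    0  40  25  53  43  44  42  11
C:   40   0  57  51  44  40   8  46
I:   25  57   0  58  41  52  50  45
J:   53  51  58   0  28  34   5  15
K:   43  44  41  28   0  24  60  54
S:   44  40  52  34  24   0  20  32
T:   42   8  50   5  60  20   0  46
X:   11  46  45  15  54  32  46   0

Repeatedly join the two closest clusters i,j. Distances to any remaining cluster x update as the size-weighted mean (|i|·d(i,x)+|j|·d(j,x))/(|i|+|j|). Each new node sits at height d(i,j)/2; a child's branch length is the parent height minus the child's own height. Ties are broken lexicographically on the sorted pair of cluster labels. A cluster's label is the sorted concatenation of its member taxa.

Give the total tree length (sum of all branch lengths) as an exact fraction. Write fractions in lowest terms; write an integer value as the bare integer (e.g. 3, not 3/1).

2319/20

iteration 1: select J,T (d=5); attach at lengths (5/2, 5/2); label the merged cluster JT
  updated: d(B,JT)=95/2, d(C,JT)=59/2, d(I,JT)=54, d(JT,K)=44, d(JT,S)=27, d(JT,X)=61/2
iteration 2: select B,X (d=11); attach at lengths (11/2, 11/2); label the merged cluster BX
  updated: d(BX,C)=43, d(BX,I)=35, d(BX,JT)=39, d(BX,K)=97/2, d(BX,S)=38
iteration 3: select K,S (d=24); attach at lengths (12, 12); label the merged cluster KS
  updated: d(BX,KS)=173/4, d(C,KS)=42, d(I,KS)=93/2, d(JT,KS)=71/2
iteration 4: select C,JT (d=59/2); attach at lengths (59/4, 49/4); label the merged cluster CJT
  updated: d(BX,CJT)=121/3, d(CJT,I)=55, d(CJT,KS)=113/3
iteration 5: select BX,I (d=35); attach at lengths (12, 35/2); label the merged cluster BIX
  updated: d(BIX,CJT)=407/9, d(BIX,KS)=133/3
iteration 6: select CJT,KS (d=113/3); attach at lengths (49/12, 41/6); label the merged cluster CJKST
  updated: d(BIX,CJKST)=673/15
iteration 7: select BIX,CJKST (d=673/15); attach at lengths (74/15, 18/5); label the merged cluster BCIJKSTX
final tree: (((B:11/2,X:11/2):12,I:35/2):74/15,((C:59/4,(J:5/2,T:5/2):49/4):49/12,(K:12,S:12):41/6):18/5)
total length: 2319/20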